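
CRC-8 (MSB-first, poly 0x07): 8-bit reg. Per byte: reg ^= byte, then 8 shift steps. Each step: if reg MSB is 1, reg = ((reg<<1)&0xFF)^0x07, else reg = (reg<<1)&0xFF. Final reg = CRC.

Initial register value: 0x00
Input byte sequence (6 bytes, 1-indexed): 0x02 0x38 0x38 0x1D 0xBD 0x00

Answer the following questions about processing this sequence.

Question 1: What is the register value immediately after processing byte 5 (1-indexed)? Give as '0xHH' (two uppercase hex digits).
Answer: 0xE9

Derivation:
After byte 1 (0x02): reg=0x0E
After byte 2 (0x38): reg=0x82
After byte 3 (0x38): reg=0x2F
After byte 4 (0x1D): reg=0x9E
After byte 5 (0xBD): reg=0xE9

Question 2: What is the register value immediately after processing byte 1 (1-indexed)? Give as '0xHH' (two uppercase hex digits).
Answer: 0x0E

Derivation:
After byte 1 (0x02): reg=0x0E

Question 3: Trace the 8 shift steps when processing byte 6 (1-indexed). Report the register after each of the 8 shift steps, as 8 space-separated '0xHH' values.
Answer: 0xD5 0xAD 0x5D 0xBA 0x73 0xE6 0xCB 0x91

Derivation:
After byte 1 (0x02): reg=0x0E
After byte 2 (0x38): reg=0x82
After byte 3 (0x38): reg=0x2F
After byte 4 (0x1D): reg=0x9E
After byte 5 (0xBD): reg=0xE9
Register before byte 6: 0xE9
After XOR with byte 0x00: 0xE9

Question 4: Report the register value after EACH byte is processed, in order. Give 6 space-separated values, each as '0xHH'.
0x0E 0x82 0x2F 0x9E 0xE9 0x91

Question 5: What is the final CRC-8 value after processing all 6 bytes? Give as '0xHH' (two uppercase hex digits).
After byte 1 (0x02): reg=0x0E
After byte 2 (0x38): reg=0x82
After byte 3 (0x38): reg=0x2F
After byte 4 (0x1D): reg=0x9E
After byte 5 (0xBD): reg=0xE9
After byte 6 (0x00): reg=0x91

Answer: 0x91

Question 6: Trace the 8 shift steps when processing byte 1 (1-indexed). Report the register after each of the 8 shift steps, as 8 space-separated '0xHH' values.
Answer: 0x04 0x08 0x10 0x20 0x40 0x80 0x07 0x0E

Derivation:
Register before byte 1: 0x00
After XOR with byte 0x02: 0x02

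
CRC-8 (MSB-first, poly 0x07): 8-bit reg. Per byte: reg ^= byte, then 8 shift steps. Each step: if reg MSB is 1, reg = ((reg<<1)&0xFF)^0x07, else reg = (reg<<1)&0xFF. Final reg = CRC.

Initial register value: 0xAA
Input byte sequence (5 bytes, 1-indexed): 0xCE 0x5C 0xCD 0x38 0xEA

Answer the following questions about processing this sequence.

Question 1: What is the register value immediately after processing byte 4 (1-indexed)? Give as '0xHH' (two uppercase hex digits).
Answer: 0x7F

Derivation:
After byte 1 (0xCE): reg=0x3B
After byte 2 (0x5C): reg=0x32
After byte 3 (0xCD): reg=0xF3
After byte 4 (0x38): reg=0x7F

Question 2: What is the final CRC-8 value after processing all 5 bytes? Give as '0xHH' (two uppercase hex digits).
Answer: 0xE2

Derivation:
After byte 1 (0xCE): reg=0x3B
After byte 2 (0x5C): reg=0x32
After byte 3 (0xCD): reg=0xF3
After byte 4 (0x38): reg=0x7F
After byte 5 (0xEA): reg=0xE2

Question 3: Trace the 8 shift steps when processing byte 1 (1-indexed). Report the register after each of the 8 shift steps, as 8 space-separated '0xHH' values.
Register before byte 1: 0xAA
After XOR with byte 0xCE: 0x64

Answer: 0xC8 0x97 0x29 0x52 0xA4 0x4F 0x9E 0x3B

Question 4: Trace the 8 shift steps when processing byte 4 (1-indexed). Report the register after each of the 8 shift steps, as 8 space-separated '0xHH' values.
After byte 1 (0xCE): reg=0x3B
After byte 2 (0x5C): reg=0x32
After byte 3 (0xCD): reg=0xF3
Register before byte 4: 0xF3
After XOR with byte 0x38: 0xCB

Answer: 0x91 0x25 0x4A 0x94 0x2F 0x5E 0xBC 0x7F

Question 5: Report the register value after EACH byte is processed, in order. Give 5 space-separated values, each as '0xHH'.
0x3B 0x32 0xF3 0x7F 0xE2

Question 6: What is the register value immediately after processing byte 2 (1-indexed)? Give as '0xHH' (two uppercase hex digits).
Answer: 0x32

Derivation:
After byte 1 (0xCE): reg=0x3B
After byte 2 (0x5C): reg=0x32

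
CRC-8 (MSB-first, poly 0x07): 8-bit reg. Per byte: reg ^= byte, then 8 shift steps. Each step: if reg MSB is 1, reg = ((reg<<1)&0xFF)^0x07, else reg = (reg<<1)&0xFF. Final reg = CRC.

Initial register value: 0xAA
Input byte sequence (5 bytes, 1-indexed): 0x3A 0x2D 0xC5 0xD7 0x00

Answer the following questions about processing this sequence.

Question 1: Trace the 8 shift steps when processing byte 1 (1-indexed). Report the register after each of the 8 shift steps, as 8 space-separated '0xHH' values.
Answer: 0x27 0x4E 0x9C 0x3F 0x7E 0xFC 0xFF 0xF9

Derivation:
Register before byte 1: 0xAA
After XOR with byte 0x3A: 0x90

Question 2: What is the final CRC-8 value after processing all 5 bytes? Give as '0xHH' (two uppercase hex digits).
After byte 1 (0x3A): reg=0xF9
After byte 2 (0x2D): reg=0x22
After byte 3 (0xC5): reg=0xBB
After byte 4 (0xD7): reg=0x03
After byte 5 (0x00): reg=0x09

Answer: 0x09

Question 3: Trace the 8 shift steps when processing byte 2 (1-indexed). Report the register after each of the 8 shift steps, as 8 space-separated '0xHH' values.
After byte 1 (0x3A): reg=0xF9
Register before byte 2: 0xF9
After XOR with byte 0x2D: 0xD4

Answer: 0xAF 0x59 0xB2 0x63 0xC6 0x8B 0x11 0x22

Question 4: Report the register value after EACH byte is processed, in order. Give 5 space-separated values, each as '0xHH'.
0xF9 0x22 0xBB 0x03 0x09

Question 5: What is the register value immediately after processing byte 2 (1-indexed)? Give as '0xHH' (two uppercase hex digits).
After byte 1 (0x3A): reg=0xF9
After byte 2 (0x2D): reg=0x22

Answer: 0x22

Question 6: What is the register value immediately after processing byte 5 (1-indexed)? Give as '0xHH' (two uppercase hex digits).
After byte 1 (0x3A): reg=0xF9
After byte 2 (0x2D): reg=0x22
After byte 3 (0xC5): reg=0xBB
After byte 4 (0xD7): reg=0x03
After byte 5 (0x00): reg=0x09

Answer: 0x09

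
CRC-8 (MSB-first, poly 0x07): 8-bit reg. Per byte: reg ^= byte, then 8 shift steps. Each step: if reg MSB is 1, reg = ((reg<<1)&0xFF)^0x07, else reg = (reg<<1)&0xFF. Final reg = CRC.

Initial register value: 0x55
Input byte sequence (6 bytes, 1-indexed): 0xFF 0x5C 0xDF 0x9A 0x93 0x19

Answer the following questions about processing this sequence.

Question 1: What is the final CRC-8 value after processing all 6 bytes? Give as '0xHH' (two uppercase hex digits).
After byte 1 (0xFF): reg=0x5F
After byte 2 (0x5C): reg=0x09
After byte 3 (0xDF): reg=0x2C
After byte 4 (0x9A): reg=0x0B
After byte 5 (0x93): reg=0xC1
After byte 6 (0x19): reg=0x06

Answer: 0x06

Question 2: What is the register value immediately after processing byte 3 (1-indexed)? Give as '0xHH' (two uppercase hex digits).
Answer: 0x2C

Derivation:
After byte 1 (0xFF): reg=0x5F
After byte 2 (0x5C): reg=0x09
After byte 3 (0xDF): reg=0x2C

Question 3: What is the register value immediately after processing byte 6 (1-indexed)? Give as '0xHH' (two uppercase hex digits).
After byte 1 (0xFF): reg=0x5F
After byte 2 (0x5C): reg=0x09
After byte 3 (0xDF): reg=0x2C
After byte 4 (0x9A): reg=0x0B
After byte 5 (0x93): reg=0xC1
After byte 6 (0x19): reg=0x06

Answer: 0x06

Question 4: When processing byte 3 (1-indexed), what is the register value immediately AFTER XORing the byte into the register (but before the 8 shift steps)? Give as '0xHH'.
Register before byte 3: 0x09
Byte 3: 0xDF
0x09 XOR 0xDF = 0xD6

Answer: 0xD6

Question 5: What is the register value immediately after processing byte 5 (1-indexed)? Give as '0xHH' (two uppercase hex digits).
After byte 1 (0xFF): reg=0x5F
After byte 2 (0x5C): reg=0x09
After byte 3 (0xDF): reg=0x2C
After byte 4 (0x9A): reg=0x0B
After byte 5 (0x93): reg=0xC1

Answer: 0xC1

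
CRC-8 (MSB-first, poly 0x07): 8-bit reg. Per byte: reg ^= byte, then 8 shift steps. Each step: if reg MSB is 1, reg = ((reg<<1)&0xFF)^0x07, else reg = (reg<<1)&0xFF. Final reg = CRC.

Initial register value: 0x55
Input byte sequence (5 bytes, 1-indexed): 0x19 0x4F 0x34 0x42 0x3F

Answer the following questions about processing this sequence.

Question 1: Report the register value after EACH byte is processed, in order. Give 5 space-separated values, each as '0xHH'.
0xE3 0x4D 0x68 0xD6 0x91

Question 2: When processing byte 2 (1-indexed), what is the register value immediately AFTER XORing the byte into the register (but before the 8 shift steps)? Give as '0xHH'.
Register before byte 2: 0xE3
Byte 2: 0x4F
0xE3 XOR 0x4F = 0xAC

Answer: 0xAC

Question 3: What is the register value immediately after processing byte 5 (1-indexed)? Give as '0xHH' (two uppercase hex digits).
After byte 1 (0x19): reg=0xE3
After byte 2 (0x4F): reg=0x4D
After byte 3 (0x34): reg=0x68
After byte 4 (0x42): reg=0xD6
After byte 5 (0x3F): reg=0x91

Answer: 0x91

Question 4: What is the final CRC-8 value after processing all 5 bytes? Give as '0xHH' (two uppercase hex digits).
Answer: 0x91

Derivation:
After byte 1 (0x19): reg=0xE3
After byte 2 (0x4F): reg=0x4D
After byte 3 (0x34): reg=0x68
After byte 4 (0x42): reg=0xD6
After byte 5 (0x3F): reg=0x91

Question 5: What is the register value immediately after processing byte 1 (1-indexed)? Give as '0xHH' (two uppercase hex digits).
Answer: 0xE3

Derivation:
After byte 1 (0x19): reg=0xE3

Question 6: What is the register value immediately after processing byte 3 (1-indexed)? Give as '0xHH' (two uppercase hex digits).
Answer: 0x68

Derivation:
After byte 1 (0x19): reg=0xE3
After byte 2 (0x4F): reg=0x4D
After byte 3 (0x34): reg=0x68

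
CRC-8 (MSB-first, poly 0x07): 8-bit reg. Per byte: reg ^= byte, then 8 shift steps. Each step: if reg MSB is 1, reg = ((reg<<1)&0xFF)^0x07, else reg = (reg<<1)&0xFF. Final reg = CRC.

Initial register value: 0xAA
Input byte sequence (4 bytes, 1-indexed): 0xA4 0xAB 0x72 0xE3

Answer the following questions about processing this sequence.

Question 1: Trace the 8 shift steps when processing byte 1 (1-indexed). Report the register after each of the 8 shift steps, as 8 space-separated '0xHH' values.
Register before byte 1: 0xAA
After XOR with byte 0xA4: 0x0E

Answer: 0x1C 0x38 0x70 0xE0 0xC7 0x89 0x15 0x2A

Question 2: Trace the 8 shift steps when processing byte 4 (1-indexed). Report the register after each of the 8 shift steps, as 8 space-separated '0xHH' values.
After byte 1 (0xA4): reg=0x2A
After byte 2 (0xAB): reg=0x8E
After byte 3 (0x72): reg=0xFA
Register before byte 4: 0xFA
After XOR with byte 0xE3: 0x19

Answer: 0x32 0x64 0xC8 0x97 0x29 0x52 0xA4 0x4F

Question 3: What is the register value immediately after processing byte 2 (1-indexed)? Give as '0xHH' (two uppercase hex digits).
Answer: 0x8E

Derivation:
After byte 1 (0xA4): reg=0x2A
After byte 2 (0xAB): reg=0x8E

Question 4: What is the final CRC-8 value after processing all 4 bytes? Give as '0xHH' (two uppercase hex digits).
Answer: 0x4F

Derivation:
After byte 1 (0xA4): reg=0x2A
After byte 2 (0xAB): reg=0x8E
After byte 3 (0x72): reg=0xFA
After byte 4 (0xE3): reg=0x4F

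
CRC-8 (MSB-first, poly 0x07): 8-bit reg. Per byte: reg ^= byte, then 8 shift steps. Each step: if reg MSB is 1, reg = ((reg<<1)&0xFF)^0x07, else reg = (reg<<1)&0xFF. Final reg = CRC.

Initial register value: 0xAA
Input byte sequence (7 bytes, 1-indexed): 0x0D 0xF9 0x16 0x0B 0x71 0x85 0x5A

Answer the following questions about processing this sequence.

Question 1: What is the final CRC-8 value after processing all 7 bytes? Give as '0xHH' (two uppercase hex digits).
After byte 1 (0x0D): reg=0x7C
After byte 2 (0xF9): reg=0x92
After byte 3 (0x16): reg=0x95
After byte 4 (0x0B): reg=0xD3
After byte 5 (0x71): reg=0x67
After byte 6 (0x85): reg=0xA0
After byte 7 (0x5A): reg=0xE8

Answer: 0xE8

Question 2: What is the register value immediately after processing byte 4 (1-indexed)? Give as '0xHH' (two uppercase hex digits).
After byte 1 (0x0D): reg=0x7C
After byte 2 (0xF9): reg=0x92
After byte 3 (0x16): reg=0x95
After byte 4 (0x0B): reg=0xD3

Answer: 0xD3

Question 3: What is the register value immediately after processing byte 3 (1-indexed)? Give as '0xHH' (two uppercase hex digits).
Answer: 0x95

Derivation:
After byte 1 (0x0D): reg=0x7C
After byte 2 (0xF9): reg=0x92
After byte 3 (0x16): reg=0x95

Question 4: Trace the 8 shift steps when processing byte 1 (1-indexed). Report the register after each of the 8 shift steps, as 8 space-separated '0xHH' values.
Register before byte 1: 0xAA
After XOR with byte 0x0D: 0xA7

Answer: 0x49 0x92 0x23 0x46 0x8C 0x1F 0x3E 0x7C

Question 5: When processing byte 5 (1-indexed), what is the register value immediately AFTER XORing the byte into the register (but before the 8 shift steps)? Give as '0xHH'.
Answer: 0xA2

Derivation:
Register before byte 5: 0xD3
Byte 5: 0x71
0xD3 XOR 0x71 = 0xA2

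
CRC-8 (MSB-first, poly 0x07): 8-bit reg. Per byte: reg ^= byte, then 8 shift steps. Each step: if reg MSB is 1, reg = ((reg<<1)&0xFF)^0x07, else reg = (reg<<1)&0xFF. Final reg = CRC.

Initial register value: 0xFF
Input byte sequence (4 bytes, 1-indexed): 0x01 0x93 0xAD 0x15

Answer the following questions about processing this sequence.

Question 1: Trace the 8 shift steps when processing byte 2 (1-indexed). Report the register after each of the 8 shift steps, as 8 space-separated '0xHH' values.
Answer: 0xCE 0x9B 0x31 0x62 0xC4 0x8F 0x19 0x32

Derivation:
After byte 1 (0x01): reg=0xF4
Register before byte 2: 0xF4
After XOR with byte 0x93: 0x67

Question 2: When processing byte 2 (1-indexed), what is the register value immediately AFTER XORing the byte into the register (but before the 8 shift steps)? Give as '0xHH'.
Answer: 0x67

Derivation:
Register before byte 2: 0xF4
Byte 2: 0x93
0xF4 XOR 0x93 = 0x67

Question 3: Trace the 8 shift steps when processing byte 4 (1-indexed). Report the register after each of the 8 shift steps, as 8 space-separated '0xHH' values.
After byte 1 (0x01): reg=0xF4
After byte 2 (0x93): reg=0x32
After byte 3 (0xAD): reg=0xD4
Register before byte 4: 0xD4
After XOR with byte 0x15: 0xC1

Answer: 0x85 0x0D 0x1A 0x34 0x68 0xD0 0xA7 0x49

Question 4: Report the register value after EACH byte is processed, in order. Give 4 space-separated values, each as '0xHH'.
0xF4 0x32 0xD4 0x49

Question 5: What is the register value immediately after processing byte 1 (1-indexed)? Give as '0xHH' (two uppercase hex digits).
After byte 1 (0x01): reg=0xF4

Answer: 0xF4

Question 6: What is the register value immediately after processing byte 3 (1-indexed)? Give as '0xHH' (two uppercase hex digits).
Answer: 0xD4

Derivation:
After byte 1 (0x01): reg=0xF4
After byte 2 (0x93): reg=0x32
After byte 3 (0xAD): reg=0xD4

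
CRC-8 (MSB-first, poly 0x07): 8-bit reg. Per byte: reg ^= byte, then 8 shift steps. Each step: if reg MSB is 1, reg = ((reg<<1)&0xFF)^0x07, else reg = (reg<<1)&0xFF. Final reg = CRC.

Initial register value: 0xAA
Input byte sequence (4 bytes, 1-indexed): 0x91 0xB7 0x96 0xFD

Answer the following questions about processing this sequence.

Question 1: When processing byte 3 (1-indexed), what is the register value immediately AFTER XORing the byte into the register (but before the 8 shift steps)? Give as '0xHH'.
Register before byte 3: 0x62
Byte 3: 0x96
0x62 XOR 0x96 = 0xF4

Answer: 0xF4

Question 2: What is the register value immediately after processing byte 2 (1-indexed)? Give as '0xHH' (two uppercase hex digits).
After byte 1 (0x91): reg=0xA1
After byte 2 (0xB7): reg=0x62

Answer: 0x62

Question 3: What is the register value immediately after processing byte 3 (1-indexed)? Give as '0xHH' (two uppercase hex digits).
Answer: 0xC2

Derivation:
After byte 1 (0x91): reg=0xA1
After byte 2 (0xB7): reg=0x62
After byte 3 (0x96): reg=0xC2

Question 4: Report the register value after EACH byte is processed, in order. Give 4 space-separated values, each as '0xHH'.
0xA1 0x62 0xC2 0xBD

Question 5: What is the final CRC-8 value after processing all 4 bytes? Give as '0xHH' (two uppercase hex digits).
After byte 1 (0x91): reg=0xA1
After byte 2 (0xB7): reg=0x62
After byte 3 (0x96): reg=0xC2
After byte 4 (0xFD): reg=0xBD

Answer: 0xBD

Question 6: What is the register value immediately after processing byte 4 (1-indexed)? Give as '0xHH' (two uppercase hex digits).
Answer: 0xBD

Derivation:
After byte 1 (0x91): reg=0xA1
After byte 2 (0xB7): reg=0x62
After byte 3 (0x96): reg=0xC2
After byte 4 (0xFD): reg=0xBD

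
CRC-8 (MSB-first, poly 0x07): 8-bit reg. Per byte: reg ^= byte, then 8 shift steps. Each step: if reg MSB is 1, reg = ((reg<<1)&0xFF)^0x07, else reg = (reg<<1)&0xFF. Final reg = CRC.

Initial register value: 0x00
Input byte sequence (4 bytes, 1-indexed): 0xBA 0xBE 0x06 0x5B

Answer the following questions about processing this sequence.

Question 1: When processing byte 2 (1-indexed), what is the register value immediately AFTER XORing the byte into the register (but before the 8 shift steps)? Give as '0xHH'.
Register before byte 2: 0x2F
Byte 2: 0xBE
0x2F XOR 0xBE = 0x91

Answer: 0x91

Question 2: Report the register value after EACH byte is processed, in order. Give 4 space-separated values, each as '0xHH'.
0x2F 0xFE 0xE6 0x3A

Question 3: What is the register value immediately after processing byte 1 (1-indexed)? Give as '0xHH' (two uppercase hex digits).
After byte 1 (0xBA): reg=0x2F

Answer: 0x2F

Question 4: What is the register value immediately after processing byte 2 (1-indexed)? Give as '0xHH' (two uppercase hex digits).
After byte 1 (0xBA): reg=0x2F
After byte 2 (0xBE): reg=0xFE

Answer: 0xFE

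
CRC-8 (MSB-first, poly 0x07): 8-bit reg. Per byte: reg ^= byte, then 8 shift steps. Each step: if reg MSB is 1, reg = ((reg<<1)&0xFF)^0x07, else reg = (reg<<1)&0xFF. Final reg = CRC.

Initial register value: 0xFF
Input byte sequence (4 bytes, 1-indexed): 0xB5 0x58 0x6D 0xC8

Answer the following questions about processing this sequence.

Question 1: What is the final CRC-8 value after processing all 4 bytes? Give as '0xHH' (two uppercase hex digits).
After byte 1 (0xB5): reg=0xF1
After byte 2 (0x58): reg=0x56
After byte 3 (0x6D): reg=0xA1
After byte 4 (0xC8): reg=0x18

Answer: 0x18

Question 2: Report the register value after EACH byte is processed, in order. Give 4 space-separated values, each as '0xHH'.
0xF1 0x56 0xA1 0x18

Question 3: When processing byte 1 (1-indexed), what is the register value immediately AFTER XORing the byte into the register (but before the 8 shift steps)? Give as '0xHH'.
Register before byte 1: 0xFF
Byte 1: 0xB5
0xFF XOR 0xB5 = 0x4A

Answer: 0x4A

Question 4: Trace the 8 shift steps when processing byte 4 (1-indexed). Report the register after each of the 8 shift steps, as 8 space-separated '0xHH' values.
After byte 1 (0xB5): reg=0xF1
After byte 2 (0x58): reg=0x56
After byte 3 (0x6D): reg=0xA1
Register before byte 4: 0xA1
After XOR with byte 0xC8: 0x69

Answer: 0xD2 0xA3 0x41 0x82 0x03 0x06 0x0C 0x18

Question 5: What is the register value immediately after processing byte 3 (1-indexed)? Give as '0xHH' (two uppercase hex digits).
Answer: 0xA1

Derivation:
After byte 1 (0xB5): reg=0xF1
After byte 2 (0x58): reg=0x56
After byte 3 (0x6D): reg=0xA1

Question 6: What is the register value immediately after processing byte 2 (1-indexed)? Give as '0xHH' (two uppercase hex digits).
After byte 1 (0xB5): reg=0xF1
After byte 2 (0x58): reg=0x56

Answer: 0x56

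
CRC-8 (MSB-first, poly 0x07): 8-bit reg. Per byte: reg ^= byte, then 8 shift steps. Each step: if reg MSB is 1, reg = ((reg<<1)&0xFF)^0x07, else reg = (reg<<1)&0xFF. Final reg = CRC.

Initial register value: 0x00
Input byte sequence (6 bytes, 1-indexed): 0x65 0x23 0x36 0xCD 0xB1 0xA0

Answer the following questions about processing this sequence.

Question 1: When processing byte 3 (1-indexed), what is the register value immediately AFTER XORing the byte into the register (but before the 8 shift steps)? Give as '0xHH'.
Answer: 0x6B

Derivation:
Register before byte 3: 0x5D
Byte 3: 0x36
0x5D XOR 0x36 = 0x6B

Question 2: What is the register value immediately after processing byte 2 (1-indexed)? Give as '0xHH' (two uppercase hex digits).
Answer: 0x5D

Derivation:
After byte 1 (0x65): reg=0x3C
After byte 2 (0x23): reg=0x5D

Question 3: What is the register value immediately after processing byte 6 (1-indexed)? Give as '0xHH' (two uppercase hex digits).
Answer: 0xF0

Derivation:
After byte 1 (0x65): reg=0x3C
After byte 2 (0x23): reg=0x5D
After byte 3 (0x36): reg=0x16
After byte 4 (0xCD): reg=0x0F
After byte 5 (0xB1): reg=0x33
After byte 6 (0xA0): reg=0xF0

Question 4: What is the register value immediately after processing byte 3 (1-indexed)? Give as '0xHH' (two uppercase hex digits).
Answer: 0x16

Derivation:
After byte 1 (0x65): reg=0x3C
After byte 2 (0x23): reg=0x5D
After byte 3 (0x36): reg=0x16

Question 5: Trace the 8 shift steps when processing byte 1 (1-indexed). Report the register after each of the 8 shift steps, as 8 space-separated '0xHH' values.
Answer: 0xCA 0x93 0x21 0x42 0x84 0x0F 0x1E 0x3C

Derivation:
Register before byte 1: 0x00
After XOR with byte 0x65: 0x65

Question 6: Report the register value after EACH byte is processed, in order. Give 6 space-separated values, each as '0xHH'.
0x3C 0x5D 0x16 0x0F 0x33 0xF0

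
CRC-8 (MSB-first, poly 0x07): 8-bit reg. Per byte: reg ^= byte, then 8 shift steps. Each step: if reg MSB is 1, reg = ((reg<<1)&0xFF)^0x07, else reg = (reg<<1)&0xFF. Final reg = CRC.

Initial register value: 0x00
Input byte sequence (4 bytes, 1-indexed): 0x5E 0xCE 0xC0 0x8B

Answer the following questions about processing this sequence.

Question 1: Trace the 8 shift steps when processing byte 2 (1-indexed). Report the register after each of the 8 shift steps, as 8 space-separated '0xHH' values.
After byte 1 (0x5E): reg=0x9D
Register before byte 2: 0x9D
After XOR with byte 0xCE: 0x53

Answer: 0xA6 0x4B 0x96 0x2B 0x56 0xAC 0x5F 0xBE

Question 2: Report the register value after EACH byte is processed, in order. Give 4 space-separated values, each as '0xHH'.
0x9D 0xBE 0x7D 0xCC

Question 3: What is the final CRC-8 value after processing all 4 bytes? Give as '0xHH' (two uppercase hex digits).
After byte 1 (0x5E): reg=0x9D
After byte 2 (0xCE): reg=0xBE
After byte 3 (0xC0): reg=0x7D
After byte 4 (0x8B): reg=0xCC

Answer: 0xCC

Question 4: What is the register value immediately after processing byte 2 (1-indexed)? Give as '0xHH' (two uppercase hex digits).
Answer: 0xBE

Derivation:
After byte 1 (0x5E): reg=0x9D
After byte 2 (0xCE): reg=0xBE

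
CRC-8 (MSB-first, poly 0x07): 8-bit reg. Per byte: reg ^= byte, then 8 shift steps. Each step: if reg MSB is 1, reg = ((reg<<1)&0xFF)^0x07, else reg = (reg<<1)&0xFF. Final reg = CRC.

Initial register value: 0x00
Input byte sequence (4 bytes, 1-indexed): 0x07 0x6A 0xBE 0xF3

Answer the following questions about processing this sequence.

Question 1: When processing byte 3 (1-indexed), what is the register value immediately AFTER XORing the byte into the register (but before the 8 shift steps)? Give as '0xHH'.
Answer: 0xC4

Derivation:
Register before byte 3: 0x7A
Byte 3: 0xBE
0x7A XOR 0xBE = 0xC4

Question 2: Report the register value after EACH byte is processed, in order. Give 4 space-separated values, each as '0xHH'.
0x15 0x7A 0x52 0x6E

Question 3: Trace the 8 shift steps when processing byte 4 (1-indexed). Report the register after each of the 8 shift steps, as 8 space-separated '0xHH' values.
After byte 1 (0x07): reg=0x15
After byte 2 (0x6A): reg=0x7A
After byte 3 (0xBE): reg=0x52
Register before byte 4: 0x52
After XOR with byte 0xF3: 0xA1

Answer: 0x45 0x8A 0x13 0x26 0x4C 0x98 0x37 0x6E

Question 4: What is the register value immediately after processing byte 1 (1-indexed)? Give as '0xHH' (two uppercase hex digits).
After byte 1 (0x07): reg=0x15

Answer: 0x15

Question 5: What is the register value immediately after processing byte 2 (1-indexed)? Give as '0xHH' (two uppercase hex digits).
Answer: 0x7A

Derivation:
After byte 1 (0x07): reg=0x15
After byte 2 (0x6A): reg=0x7A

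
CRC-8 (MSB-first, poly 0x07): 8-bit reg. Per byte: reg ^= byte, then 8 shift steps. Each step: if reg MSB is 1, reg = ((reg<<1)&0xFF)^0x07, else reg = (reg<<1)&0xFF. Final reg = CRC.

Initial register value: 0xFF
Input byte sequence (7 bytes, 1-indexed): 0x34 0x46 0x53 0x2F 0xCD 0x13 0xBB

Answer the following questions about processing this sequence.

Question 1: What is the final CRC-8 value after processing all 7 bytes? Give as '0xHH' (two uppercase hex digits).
Answer: 0xDF

Derivation:
After byte 1 (0x34): reg=0x7F
After byte 2 (0x46): reg=0xAF
After byte 3 (0x53): reg=0xFA
After byte 4 (0x2F): reg=0x25
After byte 5 (0xCD): reg=0x96
After byte 6 (0x13): reg=0x92
After byte 7 (0xBB): reg=0xDF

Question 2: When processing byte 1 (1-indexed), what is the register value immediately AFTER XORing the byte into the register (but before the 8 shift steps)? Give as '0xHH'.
Register before byte 1: 0xFF
Byte 1: 0x34
0xFF XOR 0x34 = 0xCB

Answer: 0xCB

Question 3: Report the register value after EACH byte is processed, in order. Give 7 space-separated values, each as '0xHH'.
0x7F 0xAF 0xFA 0x25 0x96 0x92 0xDF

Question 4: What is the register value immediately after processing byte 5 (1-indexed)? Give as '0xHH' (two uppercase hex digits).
Answer: 0x96

Derivation:
After byte 1 (0x34): reg=0x7F
After byte 2 (0x46): reg=0xAF
After byte 3 (0x53): reg=0xFA
After byte 4 (0x2F): reg=0x25
After byte 5 (0xCD): reg=0x96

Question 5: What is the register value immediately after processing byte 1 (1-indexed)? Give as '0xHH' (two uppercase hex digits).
Answer: 0x7F

Derivation:
After byte 1 (0x34): reg=0x7F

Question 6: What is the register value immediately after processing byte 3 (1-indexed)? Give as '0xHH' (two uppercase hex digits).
Answer: 0xFA

Derivation:
After byte 1 (0x34): reg=0x7F
After byte 2 (0x46): reg=0xAF
After byte 3 (0x53): reg=0xFA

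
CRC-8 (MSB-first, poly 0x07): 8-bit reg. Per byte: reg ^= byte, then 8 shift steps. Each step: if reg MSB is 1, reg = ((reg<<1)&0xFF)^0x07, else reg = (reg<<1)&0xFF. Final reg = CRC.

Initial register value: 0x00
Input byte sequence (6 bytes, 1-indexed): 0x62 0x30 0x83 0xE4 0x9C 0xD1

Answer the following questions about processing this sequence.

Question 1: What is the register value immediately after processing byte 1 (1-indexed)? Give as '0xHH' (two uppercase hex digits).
Answer: 0x29

Derivation:
After byte 1 (0x62): reg=0x29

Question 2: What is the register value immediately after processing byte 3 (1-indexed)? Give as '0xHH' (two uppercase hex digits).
Answer: 0x6A

Derivation:
After byte 1 (0x62): reg=0x29
After byte 2 (0x30): reg=0x4F
After byte 3 (0x83): reg=0x6A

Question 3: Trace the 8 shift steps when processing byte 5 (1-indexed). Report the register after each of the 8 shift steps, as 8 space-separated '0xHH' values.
Answer: 0x7E 0xFC 0xFF 0xF9 0xF5 0xED 0xDD 0xBD

Derivation:
After byte 1 (0x62): reg=0x29
After byte 2 (0x30): reg=0x4F
After byte 3 (0x83): reg=0x6A
After byte 4 (0xE4): reg=0xA3
Register before byte 5: 0xA3
After XOR with byte 0x9C: 0x3F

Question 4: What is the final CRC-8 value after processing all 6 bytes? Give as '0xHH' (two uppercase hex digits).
Answer: 0x03

Derivation:
After byte 1 (0x62): reg=0x29
After byte 2 (0x30): reg=0x4F
After byte 3 (0x83): reg=0x6A
After byte 4 (0xE4): reg=0xA3
After byte 5 (0x9C): reg=0xBD
After byte 6 (0xD1): reg=0x03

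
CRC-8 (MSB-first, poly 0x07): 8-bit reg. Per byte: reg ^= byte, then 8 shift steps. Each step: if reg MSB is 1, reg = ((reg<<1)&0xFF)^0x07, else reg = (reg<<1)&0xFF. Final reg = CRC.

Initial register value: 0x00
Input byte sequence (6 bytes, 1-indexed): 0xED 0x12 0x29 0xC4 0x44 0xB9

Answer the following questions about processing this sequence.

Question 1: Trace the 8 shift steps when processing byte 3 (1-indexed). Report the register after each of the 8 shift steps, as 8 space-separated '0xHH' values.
After byte 1 (0xED): reg=0x8D
After byte 2 (0x12): reg=0xD4
Register before byte 3: 0xD4
After XOR with byte 0x29: 0xFD

Answer: 0xFD 0xFD 0xFD 0xFD 0xFD 0xFD 0xFD 0xFD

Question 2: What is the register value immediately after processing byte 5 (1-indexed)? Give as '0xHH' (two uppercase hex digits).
After byte 1 (0xED): reg=0x8D
After byte 2 (0x12): reg=0xD4
After byte 3 (0x29): reg=0xFD
After byte 4 (0xC4): reg=0xAF
After byte 5 (0x44): reg=0x9F

Answer: 0x9F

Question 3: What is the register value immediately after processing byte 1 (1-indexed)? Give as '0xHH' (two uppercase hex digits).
Answer: 0x8D

Derivation:
After byte 1 (0xED): reg=0x8D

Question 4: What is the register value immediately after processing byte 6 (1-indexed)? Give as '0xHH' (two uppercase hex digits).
Answer: 0xF2

Derivation:
After byte 1 (0xED): reg=0x8D
After byte 2 (0x12): reg=0xD4
After byte 3 (0x29): reg=0xFD
After byte 4 (0xC4): reg=0xAF
After byte 5 (0x44): reg=0x9F
After byte 6 (0xB9): reg=0xF2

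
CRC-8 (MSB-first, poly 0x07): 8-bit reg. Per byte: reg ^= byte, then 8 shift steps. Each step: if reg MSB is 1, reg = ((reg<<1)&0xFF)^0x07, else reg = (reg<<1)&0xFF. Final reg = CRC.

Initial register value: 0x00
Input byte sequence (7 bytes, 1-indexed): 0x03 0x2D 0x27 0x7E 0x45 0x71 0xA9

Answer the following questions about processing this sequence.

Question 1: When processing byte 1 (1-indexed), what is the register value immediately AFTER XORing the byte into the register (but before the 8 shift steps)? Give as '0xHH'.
Register before byte 1: 0x00
Byte 1: 0x03
0x00 XOR 0x03 = 0x03

Answer: 0x03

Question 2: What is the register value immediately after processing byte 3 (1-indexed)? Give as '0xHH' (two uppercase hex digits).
After byte 1 (0x03): reg=0x09
After byte 2 (0x2D): reg=0xFC
After byte 3 (0x27): reg=0x0F

Answer: 0x0F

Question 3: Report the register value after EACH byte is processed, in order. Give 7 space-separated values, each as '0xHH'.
0x09 0xFC 0x0F 0x50 0x6B 0x46 0x83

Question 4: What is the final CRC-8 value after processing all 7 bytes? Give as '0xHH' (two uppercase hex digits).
Answer: 0x83

Derivation:
After byte 1 (0x03): reg=0x09
After byte 2 (0x2D): reg=0xFC
After byte 3 (0x27): reg=0x0F
After byte 4 (0x7E): reg=0x50
After byte 5 (0x45): reg=0x6B
After byte 6 (0x71): reg=0x46
After byte 7 (0xA9): reg=0x83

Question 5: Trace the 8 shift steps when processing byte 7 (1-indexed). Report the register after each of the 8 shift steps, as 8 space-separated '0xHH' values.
After byte 1 (0x03): reg=0x09
After byte 2 (0x2D): reg=0xFC
After byte 3 (0x27): reg=0x0F
After byte 4 (0x7E): reg=0x50
After byte 5 (0x45): reg=0x6B
After byte 6 (0x71): reg=0x46
Register before byte 7: 0x46
After XOR with byte 0xA9: 0xEF

Answer: 0xD9 0xB5 0x6D 0xDA 0xB3 0x61 0xC2 0x83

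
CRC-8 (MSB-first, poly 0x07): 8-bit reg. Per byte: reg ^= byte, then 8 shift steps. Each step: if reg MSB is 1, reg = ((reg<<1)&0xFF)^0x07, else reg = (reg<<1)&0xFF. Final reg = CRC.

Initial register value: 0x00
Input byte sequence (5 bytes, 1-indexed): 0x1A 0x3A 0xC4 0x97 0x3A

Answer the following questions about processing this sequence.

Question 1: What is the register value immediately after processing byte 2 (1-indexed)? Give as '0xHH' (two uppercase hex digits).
After byte 1 (0x1A): reg=0x46
After byte 2 (0x3A): reg=0x73

Answer: 0x73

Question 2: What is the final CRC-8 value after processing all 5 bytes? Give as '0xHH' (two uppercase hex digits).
After byte 1 (0x1A): reg=0x46
After byte 2 (0x3A): reg=0x73
After byte 3 (0xC4): reg=0x0C
After byte 4 (0x97): reg=0xC8
After byte 5 (0x3A): reg=0xD0

Answer: 0xD0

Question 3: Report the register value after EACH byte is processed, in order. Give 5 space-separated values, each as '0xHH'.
0x46 0x73 0x0C 0xC8 0xD0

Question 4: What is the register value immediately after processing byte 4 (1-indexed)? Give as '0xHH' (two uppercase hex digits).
Answer: 0xC8

Derivation:
After byte 1 (0x1A): reg=0x46
After byte 2 (0x3A): reg=0x73
After byte 3 (0xC4): reg=0x0C
After byte 4 (0x97): reg=0xC8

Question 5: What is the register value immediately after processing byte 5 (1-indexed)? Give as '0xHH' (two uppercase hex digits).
Answer: 0xD0

Derivation:
After byte 1 (0x1A): reg=0x46
After byte 2 (0x3A): reg=0x73
After byte 3 (0xC4): reg=0x0C
After byte 4 (0x97): reg=0xC8
After byte 5 (0x3A): reg=0xD0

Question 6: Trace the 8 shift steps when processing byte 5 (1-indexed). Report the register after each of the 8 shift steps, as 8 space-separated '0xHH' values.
Answer: 0xE3 0xC1 0x85 0x0D 0x1A 0x34 0x68 0xD0

Derivation:
After byte 1 (0x1A): reg=0x46
After byte 2 (0x3A): reg=0x73
After byte 3 (0xC4): reg=0x0C
After byte 4 (0x97): reg=0xC8
Register before byte 5: 0xC8
After XOR with byte 0x3A: 0xF2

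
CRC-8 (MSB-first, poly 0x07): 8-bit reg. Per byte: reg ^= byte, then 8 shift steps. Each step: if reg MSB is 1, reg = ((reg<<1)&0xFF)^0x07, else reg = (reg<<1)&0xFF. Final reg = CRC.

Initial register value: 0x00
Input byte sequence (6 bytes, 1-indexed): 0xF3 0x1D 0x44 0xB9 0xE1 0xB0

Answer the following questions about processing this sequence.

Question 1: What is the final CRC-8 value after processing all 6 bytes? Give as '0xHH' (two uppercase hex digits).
After byte 1 (0xF3): reg=0xD7
After byte 2 (0x1D): reg=0x78
After byte 3 (0x44): reg=0xB4
After byte 4 (0xB9): reg=0x23
After byte 5 (0xE1): reg=0x40
After byte 6 (0xB0): reg=0xDE

Answer: 0xDE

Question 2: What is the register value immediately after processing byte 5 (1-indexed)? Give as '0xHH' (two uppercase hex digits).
Answer: 0x40

Derivation:
After byte 1 (0xF3): reg=0xD7
After byte 2 (0x1D): reg=0x78
After byte 3 (0x44): reg=0xB4
After byte 4 (0xB9): reg=0x23
After byte 5 (0xE1): reg=0x40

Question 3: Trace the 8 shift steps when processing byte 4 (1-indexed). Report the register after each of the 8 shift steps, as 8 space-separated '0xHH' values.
After byte 1 (0xF3): reg=0xD7
After byte 2 (0x1D): reg=0x78
After byte 3 (0x44): reg=0xB4
Register before byte 4: 0xB4
After XOR with byte 0xB9: 0x0D

Answer: 0x1A 0x34 0x68 0xD0 0xA7 0x49 0x92 0x23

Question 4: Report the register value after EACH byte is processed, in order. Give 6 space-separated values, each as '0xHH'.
0xD7 0x78 0xB4 0x23 0x40 0xDE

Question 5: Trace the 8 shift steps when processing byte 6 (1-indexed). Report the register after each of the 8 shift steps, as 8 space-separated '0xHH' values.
Answer: 0xE7 0xC9 0x95 0x2D 0x5A 0xB4 0x6F 0xDE

Derivation:
After byte 1 (0xF3): reg=0xD7
After byte 2 (0x1D): reg=0x78
After byte 3 (0x44): reg=0xB4
After byte 4 (0xB9): reg=0x23
After byte 5 (0xE1): reg=0x40
Register before byte 6: 0x40
After XOR with byte 0xB0: 0xF0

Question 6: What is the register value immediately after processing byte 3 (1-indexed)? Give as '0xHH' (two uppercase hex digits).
After byte 1 (0xF3): reg=0xD7
After byte 2 (0x1D): reg=0x78
After byte 3 (0x44): reg=0xB4

Answer: 0xB4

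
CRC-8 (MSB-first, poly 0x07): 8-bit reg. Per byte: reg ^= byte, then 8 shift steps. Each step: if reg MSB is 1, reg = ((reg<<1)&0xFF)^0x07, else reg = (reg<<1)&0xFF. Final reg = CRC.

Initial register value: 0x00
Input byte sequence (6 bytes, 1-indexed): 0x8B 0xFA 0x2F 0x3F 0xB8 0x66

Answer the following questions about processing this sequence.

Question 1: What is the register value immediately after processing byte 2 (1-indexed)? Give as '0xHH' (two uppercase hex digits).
After byte 1 (0x8B): reg=0xB8
After byte 2 (0xFA): reg=0xC9

Answer: 0xC9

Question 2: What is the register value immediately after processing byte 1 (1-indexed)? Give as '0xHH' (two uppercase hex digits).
After byte 1 (0x8B): reg=0xB8

Answer: 0xB8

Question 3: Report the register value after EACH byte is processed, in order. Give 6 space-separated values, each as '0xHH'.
0xB8 0xC9 0xBC 0x80 0xA8 0x64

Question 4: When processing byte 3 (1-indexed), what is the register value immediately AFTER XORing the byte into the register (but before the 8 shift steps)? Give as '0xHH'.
Answer: 0xE6

Derivation:
Register before byte 3: 0xC9
Byte 3: 0x2F
0xC9 XOR 0x2F = 0xE6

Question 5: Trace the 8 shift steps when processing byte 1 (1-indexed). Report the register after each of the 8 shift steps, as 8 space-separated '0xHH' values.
Answer: 0x11 0x22 0x44 0x88 0x17 0x2E 0x5C 0xB8

Derivation:
Register before byte 1: 0x00
After XOR with byte 0x8B: 0x8B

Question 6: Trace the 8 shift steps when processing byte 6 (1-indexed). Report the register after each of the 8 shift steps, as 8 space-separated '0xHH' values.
Answer: 0x9B 0x31 0x62 0xC4 0x8F 0x19 0x32 0x64

Derivation:
After byte 1 (0x8B): reg=0xB8
After byte 2 (0xFA): reg=0xC9
After byte 3 (0x2F): reg=0xBC
After byte 4 (0x3F): reg=0x80
After byte 5 (0xB8): reg=0xA8
Register before byte 6: 0xA8
After XOR with byte 0x66: 0xCE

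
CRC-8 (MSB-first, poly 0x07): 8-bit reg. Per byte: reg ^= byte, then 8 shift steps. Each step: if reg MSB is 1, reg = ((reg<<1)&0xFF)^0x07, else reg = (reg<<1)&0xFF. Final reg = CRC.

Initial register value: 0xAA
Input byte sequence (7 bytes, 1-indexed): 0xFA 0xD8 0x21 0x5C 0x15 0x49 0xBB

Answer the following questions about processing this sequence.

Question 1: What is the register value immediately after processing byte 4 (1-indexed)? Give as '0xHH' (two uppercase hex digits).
Answer: 0xAA

Derivation:
After byte 1 (0xFA): reg=0xB7
After byte 2 (0xD8): reg=0x0A
After byte 3 (0x21): reg=0xD1
After byte 4 (0x5C): reg=0xAA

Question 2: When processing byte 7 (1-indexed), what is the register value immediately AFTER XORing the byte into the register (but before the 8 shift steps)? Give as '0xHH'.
Register before byte 7: 0x74
Byte 7: 0xBB
0x74 XOR 0xBB = 0xCF

Answer: 0xCF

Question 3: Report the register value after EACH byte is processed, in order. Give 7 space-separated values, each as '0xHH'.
0xB7 0x0A 0xD1 0xAA 0x34 0x74 0x63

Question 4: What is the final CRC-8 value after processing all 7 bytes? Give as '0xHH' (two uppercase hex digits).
After byte 1 (0xFA): reg=0xB7
After byte 2 (0xD8): reg=0x0A
After byte 3 (0x21): reg=0xD1
After byte 4 (0x5C): reg=0xAA
After byte 5 (0x15): reg=0x34
After byte 6 (0x49): reg=0x74
After byte 7 (0xBB): reg=0x63

Answer: 0x63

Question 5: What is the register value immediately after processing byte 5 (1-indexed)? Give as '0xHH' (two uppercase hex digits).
Answer: 0x34

Derivation:
After byte 1 (0xFA): reg=0xB7
After byte 2 (0xD8): reg=0x0A
After byte 3 (0x21): reg=0xD1
After byte 4 (0x5C): reg=0xAA
After byte 5 (0x15): reg=0x34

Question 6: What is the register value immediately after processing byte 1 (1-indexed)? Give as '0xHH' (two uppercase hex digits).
Answer: 0xB7

Derivation:
After byte 1 (0xFA): reg=0xB7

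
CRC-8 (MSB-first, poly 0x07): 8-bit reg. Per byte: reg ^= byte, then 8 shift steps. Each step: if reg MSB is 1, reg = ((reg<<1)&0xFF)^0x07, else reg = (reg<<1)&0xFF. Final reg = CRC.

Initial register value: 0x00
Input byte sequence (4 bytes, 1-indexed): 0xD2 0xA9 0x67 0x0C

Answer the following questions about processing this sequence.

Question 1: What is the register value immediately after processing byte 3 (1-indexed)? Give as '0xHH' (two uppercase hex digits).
After byte 1 (0xD2): reg=0x30
After byte 2 (0xA9): reg=0xC6
After byte 3 (0x67): reg=0x6E

Answer: 0x6E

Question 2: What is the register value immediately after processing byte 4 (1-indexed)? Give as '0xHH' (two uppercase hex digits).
After byte 1 (0xD2): reg=0x30
After byte 2 (0xA9): reg=0xC6
After byte 3 (0x67): reg=0x6E
After byte 4 (0x0C): reg=0x29

Answer: 0x29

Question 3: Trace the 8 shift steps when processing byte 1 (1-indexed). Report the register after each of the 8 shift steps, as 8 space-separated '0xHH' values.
Answer: 0xA3 0x41 0x82 0x03 0x06 0x0C 0x18 0x30

Derivation:
Register before byte 1: 0x00
After XOR with byte 0xD2: 0xD2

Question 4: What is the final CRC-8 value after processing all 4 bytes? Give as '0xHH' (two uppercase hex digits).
Answer: 0x29

Derivation:
After byte 1 (0xD2): reg=0x30
After byte 2 (0xA9): reg=0xC6
After byte 3 (0x67): reg=0x6E
After byte 4 (0x0C): reg=0x29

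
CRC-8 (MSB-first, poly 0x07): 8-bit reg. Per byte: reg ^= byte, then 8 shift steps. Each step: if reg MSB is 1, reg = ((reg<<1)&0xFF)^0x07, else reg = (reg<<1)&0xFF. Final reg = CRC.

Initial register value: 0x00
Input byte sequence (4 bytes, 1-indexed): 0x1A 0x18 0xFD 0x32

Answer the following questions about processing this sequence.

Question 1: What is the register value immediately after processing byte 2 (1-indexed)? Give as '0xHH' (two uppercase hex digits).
Answer: 0x9D

Derivation:
After byte 1 (0x1A): reg=0x46
After byte 2 (0x18): reg=0x9D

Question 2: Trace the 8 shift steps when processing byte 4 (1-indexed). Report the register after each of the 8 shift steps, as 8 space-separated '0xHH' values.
After byte 1 (0x1A): reg=0x46
After byte 2 (0x18): reg=0x9D
After byte 3 (0xFD): reg=0x27
Register before byte 4: 0x27
After XOR with byte 0x32: 0x15

Answer: 0x2A 0x54 0xA8 0x57 0xAE 0x5B 0xB6 0x6B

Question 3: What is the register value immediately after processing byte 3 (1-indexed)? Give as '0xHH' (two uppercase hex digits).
Answer: 0x27

Derivation:
After byte 1 (0x1A): reg=0x46
After byte 2 (0x18): reg=0x9D
After byte 3 (0xFD): reg=0x27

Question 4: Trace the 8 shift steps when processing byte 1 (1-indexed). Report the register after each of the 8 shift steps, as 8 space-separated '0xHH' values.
Answer: 0x34 0x68 0xD0 0xA7 0x49 0x92 0x23 0x46

Derivation:
Register before byte 1: 0x00
After XOR with byte 0x1A: 0x1A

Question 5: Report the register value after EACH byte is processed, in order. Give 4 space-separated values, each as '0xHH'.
0x46 0x9D 0x27 0x6B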